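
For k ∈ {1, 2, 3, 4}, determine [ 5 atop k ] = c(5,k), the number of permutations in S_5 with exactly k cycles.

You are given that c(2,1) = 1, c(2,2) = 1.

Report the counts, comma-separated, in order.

row 3: T[3][1]=2·1+0=2  T[3][2]=2·1+1=3  T[3][3]=2·0+1=1
row 4: T[4][1]=3·2+0=6  T[4][2]=3·3+2=11  T[4][3]=3·1+3=6  T[4][4]=3·0+1=1
row 5: T[5][1]=4·6+0=24  T[5][2]=4·11+6=50  T[5][3]=4·6+11=35  T[5][4]=4·1+6=10
Read c(5,1) = 24, c(5,2) = 50, c(5,3) = 35, c(5,4) = 10.

24, 50, 35, 10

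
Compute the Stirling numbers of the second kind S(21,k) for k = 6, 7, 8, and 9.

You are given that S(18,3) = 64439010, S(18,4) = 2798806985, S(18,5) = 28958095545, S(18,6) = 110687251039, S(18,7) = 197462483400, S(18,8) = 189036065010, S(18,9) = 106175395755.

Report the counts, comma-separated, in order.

@19  (19,4):2798806985·4+64439010→11259666950, (19,5):28958095545·5+2798806985→147589284710, (19,6):110687251039·6+28958095545→693081601779, (19,7):197462483400·7+110687251039→1492924634839, (19,8):189036065010·8+197462483400→1709751003480, (19,9):106175395755·9+189036065010→1144614626805
@20  (20,5):147589284710·5+11259666950→749206090500, (20,6):693081601779·6+147589284710→4306078895384, (20,7):1492924634839·7+693081601779→11143554045652, (20,8):1709751003480·8+1492924634839→15170932662679, (20,9):1144614626805·9+1709751003480→12011282644725
@21  (21,6):4306078895384·6+749206090500→26585679462804, (21,7):11143554045652·7+4306078895384→82310957214948, (21,8):15170932662679·8+11143554045652→132511015347084, (21,9):12011282644725·9+15170932662679→123272476465204
Read S(21,6) = 26585679462804, S(21,7) = 82310957214948, S(21,8) = 132511015347084, S(21,9) = 123272476465204.

26585679462804, 82310957214948, 132511015347084, 123272476465204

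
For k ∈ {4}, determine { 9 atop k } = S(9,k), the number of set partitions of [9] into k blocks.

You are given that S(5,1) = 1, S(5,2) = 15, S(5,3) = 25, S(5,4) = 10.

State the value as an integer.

[6] T[6,1]:1*1+0=1 · T[6,2]:2*15+1=31 · T[6,3]:3*25+15=90 · T[6,4]:4*10+25=65
[7] T[7,2]:2*31+1=63 · T[7,3]:3*90+31=301 · T[7,4]:4*65+90=350
[8] T[8,3]:3*301+63=966 · T[8,4]:4*350+301=1701
[9] T[9,4]:4*1701+966=7770
Read S(9,4) = 7770.

7770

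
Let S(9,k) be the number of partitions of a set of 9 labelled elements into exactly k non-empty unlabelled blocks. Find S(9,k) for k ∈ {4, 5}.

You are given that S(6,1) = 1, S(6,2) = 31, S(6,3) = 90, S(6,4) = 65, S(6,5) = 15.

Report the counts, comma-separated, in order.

i=7: T(7,2)=1+2·31=63 | T(7,3)=31+3·90=301 | T(7,4)=90+4·65=350 | T(7,5)=65+5·15=140
i=8: T(8,3)=63+3·301=966 | T(8,4)=301+4·350=1701 | T(8,5)=350+5·140=1050
i=9: T(9,4)=966+4·1701=7770 | T(9,5)=1701+5·1050=6951
Read S(9,4) = 7770, S(9,5) = 6951.

7770, 6951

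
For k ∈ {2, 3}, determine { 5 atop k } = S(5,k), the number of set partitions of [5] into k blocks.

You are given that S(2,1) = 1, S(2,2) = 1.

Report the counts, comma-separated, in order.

15, 25

[3] T[3,1]:1*1+0=1 · T[3,2]:2*1+1=3 · T[3,3]:3*0+1=1
[4] T[4,1]:1*1+0=1 · T[4,2]:2*3+1=7 · T[4,3]:3*1+3=6
[5] T[5,2]:2*7+1=15 · T[5,3]:3*6+7=25
Read S(5,2) = 15, S(5,3) = 25.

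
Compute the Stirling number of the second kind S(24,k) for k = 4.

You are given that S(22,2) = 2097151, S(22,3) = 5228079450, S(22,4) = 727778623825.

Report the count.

11681056634501

[23] T[23,3]:3*5228079450+2097151=15686335501 · T[23,4]:4*727778623825+5228079450=2916342574750
[24] T[24,4]:4*2916342574750+15686335501=11681056634501
Read S(24,4) = 11681056634501.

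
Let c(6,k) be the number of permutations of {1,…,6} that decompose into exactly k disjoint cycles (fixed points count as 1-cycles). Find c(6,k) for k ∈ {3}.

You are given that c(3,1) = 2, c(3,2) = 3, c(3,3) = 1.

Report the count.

row 4: T[4][1]=3·2+0=6  T[4][2]=3·3+2=11  T[4][3]=3·1+3=6
row 5: T[5][2]=4·11+6=50  T[5][3]=4·6+11=35
row 6: T[6][3]=5·35+50=225
Read c(6,3) = 225.

225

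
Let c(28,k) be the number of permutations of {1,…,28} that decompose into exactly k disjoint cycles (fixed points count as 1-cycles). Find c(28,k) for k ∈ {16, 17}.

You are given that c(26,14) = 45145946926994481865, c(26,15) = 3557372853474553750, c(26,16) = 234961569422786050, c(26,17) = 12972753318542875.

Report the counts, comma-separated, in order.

398629729895941637715, 25117208862499312650

i=27: T(27,15)=45145946926994481865+26·3557372853474553750=137637641117332879365 | T(27,16)=3557372853474553750+26·234961569422786050=9666373658466991050 | T(27,17)=234961569422786050+26·12972753318542875=572253155704900800
i=28: T(28,16)=137637641117332879365+27·9666373658466991050=398629729895941637715 | T(28,17)=9666373658466991050+27·572253155704900800=25117208862499312650
Read c(28,16) = 398629729895941637715, c(28,17) = 25117208862499312650.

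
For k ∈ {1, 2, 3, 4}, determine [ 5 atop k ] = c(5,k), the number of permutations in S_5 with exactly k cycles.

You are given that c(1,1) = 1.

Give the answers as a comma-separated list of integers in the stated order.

24, 50, 35, 10

row 2: T[2][1]=1·1+0=1  T[2][2]=1·0+1=1
row 3: T[3][1]=2·1+0=2  T[3][2]=2·1+1=3  T[3][3]=2·0+1=1
row 4: T[4][1]=3·2+0=6  T[4][2]=3·3+2=11  T[4][3]=3·1+3=6  T[4][4]=3·0+1=1
row 5: T[5][1]=4·6+0=24  T[5][2]=4·11+6=50  T[5][3]=4·6+11=35  T[5][4]=4·1+6=10
Read c(5,1) = 24, c(5,2) = 50, c(5,3) = 35, c(5,4) = 10.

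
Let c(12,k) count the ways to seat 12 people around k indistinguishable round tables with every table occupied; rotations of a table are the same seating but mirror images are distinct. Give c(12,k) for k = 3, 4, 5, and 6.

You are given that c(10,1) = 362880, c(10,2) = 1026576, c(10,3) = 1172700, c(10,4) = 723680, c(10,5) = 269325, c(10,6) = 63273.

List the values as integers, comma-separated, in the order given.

i=11: T(11,2)=362880+10·1026576=10628640 | T(11,3)=1026576+10·1172700=12753576 | T(11,4)=1172700+10·723680=8409500 | T(11,5)=723680+10·269325=3416930 | T(11,6)=269325+10·63273=902055
i=12: T(12,3)=10628640+11·12753576=150917976 | T(12,4)=12753576+11·8409500=105258076 | T(12,5)=8409500+11·3416930=45995730 | T(12,6)=3416930+11·902055=13339535
Read c(12,3) = 150917976, c(12,4) = 105258076, c(12,5) = 45995730, c(12,6) = 13339535.

150917976, 105258076, 45995730, 13339535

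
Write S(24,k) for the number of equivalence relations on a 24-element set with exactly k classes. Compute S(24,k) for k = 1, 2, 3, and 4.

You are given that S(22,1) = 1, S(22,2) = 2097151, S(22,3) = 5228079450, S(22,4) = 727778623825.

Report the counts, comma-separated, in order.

1, 8388607, 47063200806, 11681056634501

[23] T[23,1]:1*1+0=1 · T[23,2]:2*2097151+1=4194303 · T[23,3]:3*5228079450+2097151=15686335501 · T[23,4]:4*727778623825+5228079450=2916342574750
[24] T[24,1]:1*1+0=1 · T[24,2]:2*4194303+1=8388607 · T[24,3]:3*15686335501+4194303=47063200806 · T[24,4]:4*2916342574750+15686335501=11681056634501
Read S(24,1) = 1, S(24,2) = 8388607, S(24,3) = 47063200806, S(24,4) = 11681056634501.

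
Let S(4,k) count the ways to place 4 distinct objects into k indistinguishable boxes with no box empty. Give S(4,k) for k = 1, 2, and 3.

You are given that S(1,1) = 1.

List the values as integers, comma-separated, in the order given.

1, 7, 6

r2: T_2,1=1×1+0=1; T_2,2=2×0+1=1
r3: T_3,1=1×1+0=1; T_3,2=2×1+1=3; T_3,3=3×0+1=1
r4: T_4,1=1×1+0=1; T_4,2=2×3+1=7; T_4,3=3×1+3=6
Read S(4,1) = 1, S(4,2) = 7, S(4,3) = 6.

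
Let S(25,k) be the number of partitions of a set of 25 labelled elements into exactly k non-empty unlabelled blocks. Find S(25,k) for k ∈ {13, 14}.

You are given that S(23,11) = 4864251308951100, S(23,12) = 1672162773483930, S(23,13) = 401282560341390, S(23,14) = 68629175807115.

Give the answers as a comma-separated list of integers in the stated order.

i=24: T(24,12)=4864251308951100+12·1672162773483930=24930204590758260 | T(24,13)=1672162773483930+13·401282560341390=6888836057922000 | T(24,14)=401282560341390+14·68629175807115=1362091021641000
i=25: T(25,13)=24930204590758260+13·6888836057922000=114485073343744260 | T(25,14)=6888836057922000+14·1362091021641000=25958110360896000
Read S(25,13) = 114485073343744260, S(25,14) = 25958110360896000.

114485073343744260, 25958110360896000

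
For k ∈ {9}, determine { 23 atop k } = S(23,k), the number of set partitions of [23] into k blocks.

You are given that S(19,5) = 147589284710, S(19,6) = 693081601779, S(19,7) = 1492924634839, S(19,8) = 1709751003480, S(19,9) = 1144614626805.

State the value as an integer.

row 20: T[20][6]=6·693081601779+147589284710=4306078895384  T[20][7]=7·1492924634839+693081601779=11143554045652  T[20][8]=8·1709751003480+1492924634839=15170932662679  T[20][9]=9·1144614626805+1709751003480=12011282644725
row 21: T[21][7]=7·11143554045652+4306078895384=82310957214948  T[21][8]=8·15170932662679+11143554045652=132511015347084  T[21][9]=9·12011282644725+15170932662679=123272476465204
row 22: T[22][8]=8·132511015347084+82310957214948=1142399079991620  T[22][9]=9·123272476465204+132511015347084=1241963303533920
row 23: T[23][9]=9·1241963303533920+1142399079991620=12320068811796900
Read S(23,9) = 12320068811796900.

12320068811796900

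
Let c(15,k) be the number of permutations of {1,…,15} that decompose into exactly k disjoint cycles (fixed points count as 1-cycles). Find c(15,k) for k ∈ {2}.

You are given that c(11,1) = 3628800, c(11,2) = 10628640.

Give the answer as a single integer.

283465647360

i=12: T(12,1)=0+11·3628800=39916800 | T(12,2)=3628800+11·10628640=120543840
i=13: T(13,1)=0+12·39916800=479001600 | T(13,2)=39916800+12·120543840=1486442880
i=14: T(14,1)=0+13·479001600=6227020800 | T(14,2)=479001600+13·1486442880=19802759040
i=15: T(15,2)=6227020800+14·19802759040=283465647360
Read c(15,2) = 283465647360.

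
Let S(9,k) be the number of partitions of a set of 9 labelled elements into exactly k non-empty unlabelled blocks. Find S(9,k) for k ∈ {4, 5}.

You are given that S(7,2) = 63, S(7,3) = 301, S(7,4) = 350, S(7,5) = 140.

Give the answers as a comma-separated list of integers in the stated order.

[8] T[8,3]:3*301+63=966 · T[8,4]:4*350+301=1701 · T[8,5]:5*140+350=1050
[9] T[9,4]:4*1701+966=7770 · T[9,5]:5*1050+1701=6951
Read S(9,4) = 7770, S(9,5) = 6951.

7770, 6951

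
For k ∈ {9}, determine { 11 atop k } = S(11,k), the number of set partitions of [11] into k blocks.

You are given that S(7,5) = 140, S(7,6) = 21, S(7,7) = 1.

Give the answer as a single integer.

1155

i=8: T(8,6)=140+6·21=266 | T(8,7)=21+7·1=28 | T(8,8)=1+8·0=1
i=9: T(9,7)=266+7·28=462 | T(9,8)=28+8·1=36 | T(9,9)=1+9·0=1
i=10: T(10,8)=462+8·36=750 | T(10,9)=36+9·1=45
i=11: T(11,9)=750+9·45=1155
Read S(11,9) = 1155.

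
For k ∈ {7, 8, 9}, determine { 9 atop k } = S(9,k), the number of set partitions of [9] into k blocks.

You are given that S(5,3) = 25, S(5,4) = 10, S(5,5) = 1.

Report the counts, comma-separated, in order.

462, 36, 1

i=6: T(6,4)=25+4·10=65 | T(6,5)=10+5·1=15 | T(6,6)=1+6·0=1
i=7: T(7,5)=65+5·15=140 | T(7,6)=15+6·1=21 | T(7,7)=1+7·0=1
i=8: T(8,6)=140+6·21=266 | T(8,7)=21+7·1=28 | T(8,8)=1+8·0=1
i=9: T(9,7)=266+7·28=462 | T(9,8)=28+8·1=36 | T(9,9)=1+9·0=1
Read S(9,7) = 462, S(9,8) = 36, S(9,9) = 1.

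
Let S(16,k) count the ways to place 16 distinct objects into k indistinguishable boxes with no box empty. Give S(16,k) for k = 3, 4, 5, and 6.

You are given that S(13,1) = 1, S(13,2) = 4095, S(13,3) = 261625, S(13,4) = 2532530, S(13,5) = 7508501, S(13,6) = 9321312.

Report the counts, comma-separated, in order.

7141686, 171798901, 1096190550, 2734926558

i=14: T(14,1)=0+1·1=1 | T(14,2)=1+2·4095=8191 | T(14,3)=4095+3·261625=788970 | T(14,4)=261625+4·2532530=10391745 | T(14,5)=2532530+5·7508501=40075035 | T(14,6)=7508501+6·9321312=63436373
i=15: T(15,2)=1+2·8191=16383 | T(15,3)=8191+3·788970=2375101 | T(15,4)=788970+4·10391745=42355950 | T(15,5)=10391745+5·40075035=210766920 | T(15,6)=40075035+6·63436373=420693273
i=16: T(16,3)=16383+3·2375101=7141686 | T(16,4)=2375101+4·42355950=171798901 | T(16,5)=42355950+5·210766920=1096190550 | T(16,6)=210766920+6·420693273=2734926558
Read S(16,3) = 7141686, S(16,4) = 171798901, S(16,5) = 1096190550, S(16,6) = 2734926558.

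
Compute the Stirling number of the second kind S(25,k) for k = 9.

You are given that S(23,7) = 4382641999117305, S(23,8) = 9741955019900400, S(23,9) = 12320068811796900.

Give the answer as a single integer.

i=24: T(24,8)=4382641999117305+8·9741955019900400=82318282158320505 | T(24,9)=9741955019900400+9·12320068811796900=120622574326072500
i=25: T(25,9)=82318282158320505+9·120622574326072500=1167921451092973005
Read S(25,9) = 1167921451092973005.

1167921451092973005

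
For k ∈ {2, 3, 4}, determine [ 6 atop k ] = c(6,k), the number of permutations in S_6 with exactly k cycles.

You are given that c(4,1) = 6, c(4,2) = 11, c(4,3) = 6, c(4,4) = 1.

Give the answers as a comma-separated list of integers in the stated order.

r5: T_5,1=4×6+0=24; T_5,2=4×11+6=50; T_5,3=4×6+11=35; T_5,4=4×1+6=10
r6: T_6,2=5×50+24=274; T_6,3=5×35+50=225; T_6,4=5×10+35=85
Read c(6,2) = 274, c(6,3) = 225, c(6,4) = 85.

274, 225, 85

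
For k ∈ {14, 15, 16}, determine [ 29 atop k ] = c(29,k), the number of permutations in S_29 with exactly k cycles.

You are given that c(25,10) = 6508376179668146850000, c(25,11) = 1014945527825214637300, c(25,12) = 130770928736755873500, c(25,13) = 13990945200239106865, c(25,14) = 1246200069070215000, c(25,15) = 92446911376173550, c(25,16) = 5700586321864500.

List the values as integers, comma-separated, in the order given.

[26] T[26,11]:25*1014945527825214637300+6508376179668146850000=31882014375298512782500 · T[26,12]:25*130770928736755873500+1014945527825214637300=4284218746244111474800 · T[26,13]:25*13990945200239106865+130770928736755873500=480544558742733545125 · T[26,14]:25*1246200069070215000+13990945200239106865=45145946926994481865 · T[26,15]:25*92446911376173550+1246200069070215000=3557372853474553750 · T[26,16]:25*5700586321864500+92446911376173550=234961569422786050
[27] T[27,12]:26*4284218746244111474800+31882014375298512782500=143271701777645411127300 · T[27,13]:26*480544558742733545125+4284218746244111474800=16778377273555183648050 · T[27,14]:26*45145946926994481865+480544558742733545125=1654339178844590073615 · T[27,15]:26*3557372853474553750+45145946926994481865=137637641117332879365 · T[27,16]:26*234961569422786050+3557372853474553750=9666373658466991050
[28] T[28,13]:27*16778377273555183648050+143271701777645411127300=596287888163635369624650 · T[28,14]:27*1654339178844590073615+16778377273555183648050=61445535102359115635655 · T[28,15]:27*137637641117332879365+1654339178844590073615=5370555489012577816470 · T[28,16]:27*9666373658466991050+137637641117332879365=398629729895941637715
[29] T[29,14]:28*61445535102359115635655+596287888163635369624650=2316762871029690607422990 · T[29,15]:28*5370555489012577816470+61445535102359115635655=211821088794711294496815 · T[29,16]:28*398629729895941637715+5370555489012577816470=16532187926098943672490
Read c(29,14) = 2316762871029690607422990, c(29,15) = 211821088794711294496815, c(29,16) = 16532187926098943672490.

2316762871029690607422990, 211821088794711294496815, 16532187926098943672490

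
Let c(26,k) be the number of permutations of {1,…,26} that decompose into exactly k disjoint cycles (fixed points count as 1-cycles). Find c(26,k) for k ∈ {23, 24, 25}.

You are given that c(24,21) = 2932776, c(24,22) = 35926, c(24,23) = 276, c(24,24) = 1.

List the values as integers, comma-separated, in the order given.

[25] T[25,22]:24*35926+2932776=3795000 · T[25,23]:24*276+35926=42550 · T[25,24]:24*1+276=300 · T[25,25]:24*0+1=1
[26] T[26,23]:25*42550+3795000=4858750 · T[26,24]:25*300+42550=50050 · T[26,25]:25*1+300=325
Read c(26,23) = 4858750, c(26,24) = 50050, c(26,25) = 325.

4858750, 50050, 325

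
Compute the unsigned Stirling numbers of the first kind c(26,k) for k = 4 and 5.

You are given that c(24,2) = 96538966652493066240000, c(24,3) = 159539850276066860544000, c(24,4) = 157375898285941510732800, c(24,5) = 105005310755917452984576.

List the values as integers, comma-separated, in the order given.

102339530601744675672576000, 70874145319837672677196800

i=25: T(25,3)=96538966652493066240000+24·159539850276066860544000=3925495373278097719296000 | T(25,4)=159539850276066860544000+24·157375898285941510732800=3936561409138663118131200 | T(25,5)=157375898285941510732800+24·105005310755917452984576=2677503356427960382362624
i=26: T(26,4)=3925495373278097719296000+25·3936561409138663118131200=102339530601744675672576000 | T(26,5)=3936561409138663118131200+25·2677503356427960382362624=70874145319837672677196800
Read c(26,4) = 102339530601744675672576000, c(26,5) = 70874145319837672677196800.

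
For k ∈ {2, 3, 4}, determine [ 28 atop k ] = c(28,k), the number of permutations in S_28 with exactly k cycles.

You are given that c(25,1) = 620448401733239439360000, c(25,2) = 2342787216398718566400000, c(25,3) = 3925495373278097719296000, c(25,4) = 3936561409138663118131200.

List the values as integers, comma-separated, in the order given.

row 26: T[26][1]=25·620448401733239439360000+0=15511210043330985984000000  T[26][2]=25·2342787216398718566400000+620448401733239439360000=59190128811701203599360000  T[26][3]=25·3925495373278097719296000+2342787216398718566400000=100480171548351161548800000  T[26][4]=25·3936561409138663118131200+3925495373278097719296000=102339530601744675672576000
row 27: T[27][1]=26·15511210043330985984000000+0=403291461126605635584000000  T[27][2]=26·59190128811701203599360000+15511210043330985984000000=1554454559147562279567360000  T[27][3]=26·100480171548351161548800000+59190128811701203599360000=2671674589068831403868160000  T[27][4]=26·102339530601744675672576000+100480171548351161548800000=2761307967193712729035776000
row 28: T[28][2]=27·1554454559147562279567360000+403291461126605635584000000=42373564558110787183902720000  T[28][3]=27·2671674589068831403868160000+1554454559147562279567360000=73689668464006010184007680000  T[28][4]=27·2761307967193712729035776000+2671674589068831403868160000=77226989703299075087834112000
Read c(28,2) = 42373564558110787183902720000, c(28,3) = 73689668464006010184007680000, c(28,4) = 77226989703299075087834112000.

42373564558110787183902720000, 73689668464006010184007680000, 77226989703299075087834112000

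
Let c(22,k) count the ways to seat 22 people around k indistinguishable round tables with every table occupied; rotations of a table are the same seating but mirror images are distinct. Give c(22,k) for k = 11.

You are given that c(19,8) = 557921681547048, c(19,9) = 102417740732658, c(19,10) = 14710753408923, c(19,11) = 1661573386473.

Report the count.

@20  (20,9):102417740732658·19+557921681547048→2503858755467550, (20,10):14710753408923·19+102417740732658→381922055502195, (20,11):1661573386473·19+14710753408923→46280647751910
@21  (21,10):381922055502195·20+2503858755467550→10142299865511450, (21,11):46280647751910·20+381922055502195→1307535010540395
@22  (22,11):1307535010540395·21+10142299865511450→37600535086859745
Read c(22,11) = 37600535086859745.

37600535086859745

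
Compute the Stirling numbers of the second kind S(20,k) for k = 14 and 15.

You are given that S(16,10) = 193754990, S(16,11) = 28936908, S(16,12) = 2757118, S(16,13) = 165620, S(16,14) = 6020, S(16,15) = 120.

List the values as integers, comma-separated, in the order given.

[17] T[17,11]:11*28936908+193754990=512060978 · T[17,12]:12*2757118+28936908=62022324 · T[17,13]:13*165620+2757118=4910178 · T[17,14]:14*6020+165620=249900 · T[17,15]:15*120+6020=7820
[18] T[18,12]:12*62022324+512060978=1256328866 · T[18,13]:13*4910178+62022324=125854638 · T[18,14]:14*249900+4910178=8408778 · T[18,15]:15*7820+249900=367200
[19] T[19,13]:13*125854638+1256328866=2892439160 · T[19,14]:14*8408778+125854638=243577530 · T[19,15]:15*367200+8408778=13916778
[20] T[20,14]:14*243577530+2892439160=6302524580 · T[20,15]:15*13916778+243577530=452329200
Read S(20,14) = 6302524580, S(20,15) = 452329200.

6302524580, 452329200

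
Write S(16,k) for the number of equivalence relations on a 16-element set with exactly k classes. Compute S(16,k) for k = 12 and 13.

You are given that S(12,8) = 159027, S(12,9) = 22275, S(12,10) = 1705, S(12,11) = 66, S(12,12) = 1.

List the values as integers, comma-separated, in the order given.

2757118, 165620

[13] T[13,9]:9*22275+159027=359502 · T[13,10]:10*1705+22275=39325 · T[13,11]:11*66+1705=2431 · T[13,12]:12*1+66=78 · T[13,13]:13*0+1=1
[14] T[14,10]:10*39325+359502=752752 · T[14,11]:11*2431+39325=66066 · T[14,12]:12*78+2431=3367 · T[14,13]:13*1+78=91
[15] T[15,11]:11*66066+752752=1479478 · T[15,12]:12*3367+66066=106470 · T[15,13]:13*91+3367=4550
[16] T[16,12]:12*106470+1479478=2757118 · T[16,13]:13*4550+106470=165620
Read S(16,12) = 2757118, S(16,13) = 165620.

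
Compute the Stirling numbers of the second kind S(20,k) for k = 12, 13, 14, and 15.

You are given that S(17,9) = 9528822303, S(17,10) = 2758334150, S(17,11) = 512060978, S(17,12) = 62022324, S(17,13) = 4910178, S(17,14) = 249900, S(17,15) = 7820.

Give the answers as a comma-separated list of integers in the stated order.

r18: T_18,10=10×2758334150+9528822303=37112163803; T_18,11=11×512060978+2758334150=8391004908; T_18,12=12×62022324+512060978=1256328866; T_18,13=13×4910178+62022324=125854638; T_18,14=14×249900+4910178=8408778; T_18,15=15×7820+249900=367200
r19: T_19,11=11×8391004908+37112163803=129413217791; T_19,12=12×1256328866+8391004908=23466951300; T_19,13=13×125854638+1256328866=2892439160; T_19,14=14×8408778+125854638=243577530; T_19,15=15×367200+8408778=13916778
r20: T_20,12=12×23466951300+129413217791=411016633391; T_20,13=13×2892439160+23466951300=61068660380; T_20,14=14×243577530+2892439160=6302524580; T_20,15=15×13916778+243577530=452329200
Read S(20,12) = 411016633391, S(20,13) = 61068660380, S(20,14) = 6302524580, S(20,15) = 452329200.

411016633391, 61068660380, 6302524580, 452329200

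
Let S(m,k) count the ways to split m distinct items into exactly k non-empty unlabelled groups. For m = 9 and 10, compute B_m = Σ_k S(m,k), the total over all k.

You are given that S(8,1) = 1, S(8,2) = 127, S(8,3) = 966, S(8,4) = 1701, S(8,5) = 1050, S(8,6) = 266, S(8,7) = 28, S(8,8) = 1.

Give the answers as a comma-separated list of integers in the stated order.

i=9: T(9,1)=0+1·1=1 | T(9,2)=1+2·127=255 | T(9,3)=127+3·966=3025 | T(9,4)=966+4·1701=7770 | T(9,5)=1701+5·1050=6951 | T(9,6)=1050+6·266=2646 | T(9,7)=266+7·28=462 | T(9,8)=28+8·1=36 | T(9,9)=1+9·0=1
i=10: T(10,1)=0+1·1=1 | T(10,2)=1+2·255=511 | T(10,3)=255+3·3025=9330 | T(10,4)=3025+4·7770=34105 | T(10,5)=7770+5·6951=42525 | T(10,6)=6951+6·2646=22827 | T(10,7)=2646+7·462=5880 | T(10,8)=462+8·36=750 | T(10,9)=36+9·1=45 | T(10,10)=1+10·0=1
B_9 = ΣS(9,k) = 1+255+3025+7770+6951+2646+462+36+1 = 21147
B_10 = ΣS(10,k) = 1+511+9330+34105+42525+22827+5880+750+45+1 = 115975

21147, 115975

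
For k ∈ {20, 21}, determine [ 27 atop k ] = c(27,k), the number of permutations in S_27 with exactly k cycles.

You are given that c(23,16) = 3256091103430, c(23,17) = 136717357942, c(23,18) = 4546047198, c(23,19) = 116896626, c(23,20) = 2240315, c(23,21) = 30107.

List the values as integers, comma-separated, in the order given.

i=24: T(24,17)=3256091103430+23·136717357942=6400590336096 | T(24,18)=136717357942+23·4546047198=241276443496 | T(24,19)=4546047198+23·116896626=7234669596 | T(24,20)=116896626+23·2240315=168423871 | T(24,21)=2240315+23·30107=2932776
i=25: T(25,18)=6400590336096+24·241276443496=12191224980000 | T(25,19)=241276443496+24·7234669596=414908513800 | T(25,20)=7234669596+24·168423871=11276842500 | T(25,21)=168423871+24·2932776=238810495
i=26: T(26,19)=12191224980000+25·414908513800=22563937825000 | T(26,20)=414908513800+25·11276842500=696829576300 | T(26,21)=11276842500+25·238810495=17247104875
i=27: T(27,20)=22563937825000+26·696829576300=40681506808800 | T(27,21)=696829576300+26·17247104875=1145254303050
Read c(27,20) = 40681506808800, c(27,21) = 1145254303050.

40681506808800, 1145254303050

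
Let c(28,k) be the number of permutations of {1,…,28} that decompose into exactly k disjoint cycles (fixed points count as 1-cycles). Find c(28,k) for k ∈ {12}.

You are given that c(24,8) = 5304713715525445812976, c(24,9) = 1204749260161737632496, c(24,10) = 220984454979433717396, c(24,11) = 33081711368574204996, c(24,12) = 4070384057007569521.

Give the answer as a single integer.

4894196422205298253024980

r25: T_25,9=24×1204749260161737632496+5304713715525445812976=34218695959407148992880; T_25,10=24×220984454979433717396+1204749260161737632496=6508376179668146850000; T_25,11=24×33081711368574204996+220984454979433717396=1014945527825214637300; T_25,12=24×4070384057007569521+33081711368574204996=130770928736755873500
r26: T_26,10=25×6508376179668146850000+34218695959407148992880=196928100451110820242880; T_26,11=25×1014945527825214637300+6508376179668146850000=31882014375298512782500; T_26,12=25×130770928736755873500+1014945527825214637300=4284218746244111474800
r27: T_27,11=26×31882014375298512782500+196928100451110820242880=1025860474208872152587880; T_27,12=26×4284218746244111474800+31882014375298512782500=143271701777645411127300
r28: T_28,12=27×143271701777645411127300+1025860474208872152587880=4894196422205298253024980
Read c(28,12) = 4894196422205298253024980.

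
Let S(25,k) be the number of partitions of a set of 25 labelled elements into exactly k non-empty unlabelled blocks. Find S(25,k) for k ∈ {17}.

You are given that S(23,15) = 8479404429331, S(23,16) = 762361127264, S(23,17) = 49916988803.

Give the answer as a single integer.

@24  (24,16):762361127264·16+8479404429331→20677182465555, (24,17):49916988803·17+762361127264→1610949936915
@25  (25,17):1610949936915·17+20677182465555→48063331393110
Read S(25,17) = 48063331393110.

48063331393110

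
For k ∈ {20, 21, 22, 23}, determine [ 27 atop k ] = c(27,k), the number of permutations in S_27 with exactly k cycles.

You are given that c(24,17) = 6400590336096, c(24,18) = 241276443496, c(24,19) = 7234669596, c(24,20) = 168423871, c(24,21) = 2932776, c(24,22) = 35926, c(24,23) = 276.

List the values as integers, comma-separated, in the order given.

r25: T_25,18=24×241276443496+6400590336096=12191224980000; T_25,19=24×7234669596+241276443496=414908513800; T_25,20=24×168423871+7234669596=11276842500; T_25,21=24×2932776+168423871=238810495; T_25,22=24×35926+2932776=3795000; T_25,23=24×276+35926=42550
r26: T_26,19=25×414908513800+12191224980000=22563937825000; T_26,20=25×11276842500+414908513800=696829576300; T_26,21=25×238810495+11276842500=17247104875; T_26,22=25×3795000+238810495=333685495; T_26,23=25×42550+3795000=4858750
r27: T_27,20=26×696829576300+22563937825000=40681506808800; T_27,21=26×17247104875+696829576300=1145254303050; T_27,22=26×333685495+17247104875=25922927745; T_27,23=26×4858750+333685495=460012995
Read c(27,20) = 40681506808800, c(27,21) = 1145254303050, c(27,22) = 25922927745, c(27,23) = 460012995.

40681506808800, 1145254303050, 25922927745, 460012995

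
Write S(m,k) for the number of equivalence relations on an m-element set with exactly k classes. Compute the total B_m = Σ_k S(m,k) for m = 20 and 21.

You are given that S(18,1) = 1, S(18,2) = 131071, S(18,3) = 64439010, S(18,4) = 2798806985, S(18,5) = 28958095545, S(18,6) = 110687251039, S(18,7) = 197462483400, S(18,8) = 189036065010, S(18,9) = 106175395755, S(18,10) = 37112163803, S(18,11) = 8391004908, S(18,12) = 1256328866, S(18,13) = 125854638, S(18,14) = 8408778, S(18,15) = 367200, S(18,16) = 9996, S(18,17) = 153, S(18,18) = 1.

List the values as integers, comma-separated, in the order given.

51724158235372, 474869816156751

[19] T[19,1]:1*1+0=1 · T[19,2]:2*131071+1=262143 · T[19,3]:3*64439010+131071=193448101 · T[19,4]:4*2798806985+64439010=11259666950 · T[19,5]:5*28958095545+2798806985=147589284710 · T[19,6]:6*110687251039+28958095545=693081601779 · T[19,7]:7*197462483400+110687251039=1492924634839 · T[19,8]:8*189036065010+197462483400=1709751003480 · T[19,9]:9*106175395755+189036065010=1144614626805 · T[19,10]:10*37112163803+106175395755=477297033785 · T[19,11]:11*8391004908+37112163803=129413217791 · T[19,12]:12*1256328866+8391004908=23466951300 · T[19,13]:13*125854638+1256328866=2892439160 · T[19,14]:14*8408778+125854638=243577530 · T[19,15]:15*367200+8408778=13916778 · T[19,16]:16*9996+367200=527136 · T[19,17]:17*153+9996=12597 · T[19,18]:18*1+153=171 · T[19,19]:19*0+1=1
[20] T[20,1]:1*1+0=1 · T[20,2]:2*262143+1=524287 · T[20,3]:3*193448101+262143=580606446 · T[20,4]:4*11259666950+193448101=45232115901 · T[20,5]:5*147589284710+11259666950=749206090500 · T[20,6]:6*693081601779+147589284710=4306078895384 · T[20,7]:7*1492924634839+693081601779=11143554045652 · T[20,8]:8*1709751003480+1492924634839=15170932662679 · T[20,9]:9*1144614626805+1709751003480=12011282644725 · T[20,10]:10*477297033785+1144614626805=5917584964655 · T[20,11]:11*129413217791+477297033785=1900842429486 · T[20,12]:12*23466951300+129413217791=411016633391 · T[20,13]:13*2892439160+23466951300=61068660380 · T[20,14]:14*243577530+2892439160=6302524580 · T[20,15]:15*13916778+243577530=452329200 · T[20,16]:16*527136+13916778=22350954 · T[20,17]:17*12597+527136=741285 · T[20,18]:18*171+12597=15675 · T[20,19]:19*1+171=190 · T[20,20]:20*0+1=1
[21] T[21,1]:1*1+0=1 · T[21,2]:2*524287+1=1048575 · T[21,3]:3*580606446+524287=1742343625 · T[21,4]:4*45232115901+580606446=181509070050 · T[21,5]:5*749206090500+45232115901=3791262568401 · T[21,6]:6*4306078895384+749206090500=26585679462804 · T[21,7]:7*11143554045652+4306078895384=82310957214948 · T[21,8]:8*15170932662679+11143554045652=132511015347084 · T[21,9]:9*12011282644725+15170932662679=123272476465204 · T[21,10]:10*5917584964655+12011282644725=71187132291275 · T[21,11]:11*1900842429486+5917584964655=26826851689001 · T[21,12]:12*411016633391+1900842429486=6833042030178 · T[21,13]:13*61068660380+411016633391=1204909218331 · T[21,14]:14*6302524580+61068660380=149304004500 · T[21,15]:15*452329200+6302524580=13087462580 · T[21,16]:16*22350954+452329200=809944464 · T[21,17]:17*741285+22350954=34952799 · T[21,18]:18*15675+741285=1023435 · T[21,19]:19*190+15675=19285 · T[21,20]:20*1+190=210 · T[21,21]:21*0+1=1
B_20 = ΣS(20,k) = 1+524287+580606446+45232115901+749206090500+4306078895384+11143554045652+15170932662679+12011282644725+5917584964655+1900842429486+411016633391+61068660380+6302524580+452329200+22350954+741285+15675+190+1 = 51724158235372
B_21 = ΣS(21,k) = 1+1048575+1742343625+181509070050+3791262568401+26585679462804+82310957214948+132511015347084+123272476465204+71187132291275+26826851689001+6833042030178+1204909218331+149304004500+13087462580+809944464+34952799+1023435+19285+210+1 = 474869816156751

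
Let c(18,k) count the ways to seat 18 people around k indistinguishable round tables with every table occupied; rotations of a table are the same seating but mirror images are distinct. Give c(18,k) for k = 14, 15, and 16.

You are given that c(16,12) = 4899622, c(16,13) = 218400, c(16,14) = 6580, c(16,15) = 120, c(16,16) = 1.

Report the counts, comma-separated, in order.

13896582, 468180, 10812

row 17: T[17][13]=16·218400+4899622=8394022  T[17][14]=16·6580+218400=323680  T[17][15]=16·120+6580=8500  T[17][16]=16·1+120=136
row 18: T[18][14]=17·323680+8394022=13896582  T[18][15]=17·8500+323680=468180  T[18][16]=17·136+8500=10812
Read c(18,14) = 13896582, c(18,15) = 468180, c(18,16) = 10812.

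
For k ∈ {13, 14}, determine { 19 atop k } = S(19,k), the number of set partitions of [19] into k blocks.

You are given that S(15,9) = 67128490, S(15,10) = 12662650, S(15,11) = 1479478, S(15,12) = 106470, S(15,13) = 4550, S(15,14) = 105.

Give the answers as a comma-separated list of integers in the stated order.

2892439160, 243577530

@16  (16,10):12662650·10+67128490→193754990, (16,11):1479478·11+12662650→28936908, (16,12):106470·12+1479478→2757118, (16,13):4550·13+106470→165620, (16,14):105·14+4550→6020
@17  (17,11):28936908·11+193754990→512060978, (17,12):2757118·12+28936908→62022324, (17,13):165620·13+2757118→4910178, (17,14):6020·14+165620→249900
@18  (18,12):62022324·12+512060978→1256328866, (18,13):4910178·13+62022324→125854638, (18,14):249900·14+4910178→8408778
@19  (19,13):125854638·13+1256328866→2892439160, (19,14):8408778·14+125854638→243577530
Read S(19,13) = 2892439160, S(19,14) = 243577530.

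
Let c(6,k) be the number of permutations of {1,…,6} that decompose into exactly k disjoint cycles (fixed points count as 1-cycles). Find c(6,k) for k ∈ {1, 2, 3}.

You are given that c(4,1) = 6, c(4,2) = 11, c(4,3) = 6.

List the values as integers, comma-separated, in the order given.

120, 274, 225

row 5: T[5][1]=4·6+0=24  T[5][2]=4·11+6=50  T[5][3]=4·6+11=35
row 6: T[6][1]=5·24+0=120  T[6][2]=5·50+24=274  T[6][3]=5·35+50=225
Read c(6,1) = 120, c(6,2) = 274, c(6,3) = 225.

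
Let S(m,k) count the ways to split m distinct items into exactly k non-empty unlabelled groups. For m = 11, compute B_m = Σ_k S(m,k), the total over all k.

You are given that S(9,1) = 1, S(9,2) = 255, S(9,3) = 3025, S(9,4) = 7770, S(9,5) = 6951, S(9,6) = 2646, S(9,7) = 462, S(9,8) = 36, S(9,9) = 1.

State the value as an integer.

678570

row 10: T[10][1]=1·1+0=1  T[10][2]=2·255+1=511  T[10][3]=3·3025+255=9330  T[10][4]=4·7770+3025=34105  T[10][5]=5·6951+7770=42525  T[10][6]=6·2646+6951=22827  T[10][7]=7·462+2646=5880  T[10][8]=8·36+462=750  T[10][9]=9·1+36=45  T[10][10]=10·0+1=1
row 11: T[11][1]=1·1+0=1  T[11][2]=2·511+1=1023  T[11][3]=3·9330+511=28501  T[11][4]=4·34105+9330=145750  T[11][5]=5·42525+34105=246730  T[11][6]=6·22827+42525=179487  T[11][7]=7·5880+22827=63987  T[11][8]=8·750+5880=11880  T[11][9]=9·45+750=1155  T[11][10]=10·1+45=55  T[11][11]=11·0+1=1
B_11 = ΣS(11,k) = 1+1023+28501+145750+246730+179487+63987+11880+1155+55+1 = 678570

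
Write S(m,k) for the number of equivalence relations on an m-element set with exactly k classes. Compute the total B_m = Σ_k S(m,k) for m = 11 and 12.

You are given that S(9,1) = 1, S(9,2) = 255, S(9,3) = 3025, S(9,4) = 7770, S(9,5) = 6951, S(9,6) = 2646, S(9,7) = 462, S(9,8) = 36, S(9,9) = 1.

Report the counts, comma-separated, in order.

678570, 4213597

row 10: T[10][1]=1·1+0=1  T[10][2]=2·255+1=511  T[10][3]=3·3025+255=9330  T[10][4]=4·7770+3025=34105  T[10][5]=5·6951+7770=42525  T[10][6]=6·2646+6951=22827  T[10][7]=7·462+2646=5880  T[10][8]=8·36+462=750  T[10][9]=9·1+36=45  T[10][10]=10·0+1=1
row 11: T[11][1]=1·1+0=1  T[11][2]=2·511+1=1023  T[11][3]=3·9330+511=28501  T[11][4]=4·34105+9330=145750  T[11][5]=5·42525+34105=246730  T[11][6]=6·22827+42525=179487  T[11][7]=7·5880+22827=63987  T[11][8]=8·750+5880=11880  T[11][9]=9·45+750=1155  T[11][10]=10·1+45=55  T[11][11]=11·0+1=1
row 12: T[12][1]=1·1+0=1  T[12][2]=2·1023+1=2047  T[12][3]=3·28501+1023=86526  T[12][4]=4·145750+28501=611501  T[12][5]=5·246730+145750=1379400  T[12][6]=6·179487+246730=1323652  T[12][7]=7·63987+179487=627396  T[12][8]=8·11880+63987=159027  T[12][9]=9·1155+11880=22275  T[12][10]=10·55+1155=1705  T[12][11]=11·1+55=66  T[12][12]=12·0+1=1
B_11 = ΣS(11,k) = 1+1023+28501+145750+246730+179487+63987+11880+1155+55+1 = 678570
B_12 = ΣS(12,k) = 1+2047+86526+611501+1379400+1323652+627396+159027+22275+1705+66+1 = 4213597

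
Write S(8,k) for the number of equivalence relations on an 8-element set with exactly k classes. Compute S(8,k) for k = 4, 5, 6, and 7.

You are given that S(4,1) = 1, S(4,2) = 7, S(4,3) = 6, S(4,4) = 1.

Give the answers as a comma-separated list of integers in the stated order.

1701, 1050, 266, 28

r5: T_5,1=1×1+0=1; T_5,2=2×7+1=15; T_5,3=3×6+7=25; T_5,4=4×1+6=10; T_5,5=5×0+1=1
r6: T_6,2=2×15+1=31; T_6,3=3×25+15=90; T_6,4=4×10+25=65; T_6,5=5×1+10=15; T_6,6=6×0+1=1
r7: T_7,3=3×90+31=301; T_7,4=4×65+90=350; T_7,5=5×15+65=140; T_7,6=6×1+15=21; T_7,7=7×0+1=1
r8: T_8,4=4×350+301=1701; T_8,5=5×140+350=1050; T_8,6=6×21+140=266; T_8,7=7×1+21=28
Read S(8,4) = 1701, S(8,5) = 1050, S(8,6) = 266, S(8,7) = 28.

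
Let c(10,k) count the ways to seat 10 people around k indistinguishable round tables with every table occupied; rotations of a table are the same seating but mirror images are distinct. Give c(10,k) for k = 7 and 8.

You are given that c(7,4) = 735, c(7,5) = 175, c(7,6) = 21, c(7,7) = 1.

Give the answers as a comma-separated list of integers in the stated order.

i=8: T(8,5)=735+7·175=1960 | T(8,6)=175+7·21=322 | T(8,7)=21+7·1=28 | T(8,8)=1+7·0=1
i=9: T(9,6)=1960+8·322=4536 | T(9,7)=322+8·28=546 | T(9,8)=28+8·1=36
i=10: T(10,7)=4536+9·546=9450 | T(10,8)=546+9·36=870
Read c(10,7) = 9450, c(10,8) = 870.

9450, 870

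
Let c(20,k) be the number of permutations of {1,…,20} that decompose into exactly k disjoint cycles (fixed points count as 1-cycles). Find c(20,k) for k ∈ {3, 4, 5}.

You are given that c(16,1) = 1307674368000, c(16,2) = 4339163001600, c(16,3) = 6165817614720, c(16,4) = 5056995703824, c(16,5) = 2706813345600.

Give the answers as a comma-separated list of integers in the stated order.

[17] T[17,1]:16*1307674368000+0=20922789888000 · T[17,2]:16*4339163001600+1307674368000=70734282393600 · T[17,3]:16*6165817614720+4339163001600=102992244837120 · T[17,4]:16*5056995703824+6165817614720=87077748875904 · T[17,5]:16*2706813345600+5056995703824=48366009233424
[18] T[18,1]:17*20922789888000+0=355687428096000 · T[18,2]:17*70734282393600+20922789888000=1223405590579200 · T[18,3]:17*102992244837120+70734282393600=1821602444624640 · T[18,4]:17*87077748875904+102992244837120=1583313975727488 · T[18,5]:17*48366009233424+87077748875904=909299905844112
[19] T[19,2]:18*1223405590579200+355687428096000=22376988058521600 · T[19,3]:18*1821602444624640+1223405590579200=34012249593822720 · T[19,4]:18*1583313975727488+1821602444624640=30321254007719424 · T[19,5]:18*909299905844112+1583313975727488=17950712280921504
[20] T[20,3]:19*34012249593822720+22376988058521600=668609730341153280 · T[20,4]:19*30321254007719424+34012249593822720=610116075740491776 · T[20,5]:19*17950712280921504+30321254007719424=371384787345228000
Read c(20,3) = 668609730341153280, c(20,4) = 610116075740491776, c(20,5) = 371384787345228000.

668609730341153280, 610116075740491776, 371384787345228000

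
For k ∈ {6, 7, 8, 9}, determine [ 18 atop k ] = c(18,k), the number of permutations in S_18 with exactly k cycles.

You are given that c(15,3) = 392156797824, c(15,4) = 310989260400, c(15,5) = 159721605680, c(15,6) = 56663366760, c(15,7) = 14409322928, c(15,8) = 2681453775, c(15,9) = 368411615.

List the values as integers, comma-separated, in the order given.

[16] T[16,4]:15*310989260400+392156797824=5056995703824 · T[16,5]:15*159721605680+310989260400=2706813345600 · T[16,6]:15*56663366760+159721605680=1009672107080 · T[16,7]:15*14409322928+56663366760=272803210680 · T[16,8]:15*2681453775+14409322928=54631129553 · T[16,9]:15*368411615+2681453775=8207628000
[17] T[17,5]:16*2706813345600+5056995703824=48366009233424 · T[17,6]:16*1009672107080+2706813345600=18861567058880 · T[17,7]:16*272803210680+1009672107080=5374523477960 · T[17,8]:16*54631129553+272803210680=1146901283528 · T[17,9]:16*8207628000+54631129553=185953177553
[18] T[18,6]:17*18861567058880+48366009233424=369012649234384 · T[18,7]:17*5374523477960+18861567058880=110228466184200 · T[18,8]:17*1146901283528+5374523477960=24871845297936 · T[18,9]:17*185953177553+1146901283528=4308105301929
Read c(18,6) = 369012649234384, c(18,7) = 110228466184200, c(18,8) = 24871845297936, c(18,9) = 4308105301929.

369012649234384, 110228466184200, 24871845297936, 4308105301929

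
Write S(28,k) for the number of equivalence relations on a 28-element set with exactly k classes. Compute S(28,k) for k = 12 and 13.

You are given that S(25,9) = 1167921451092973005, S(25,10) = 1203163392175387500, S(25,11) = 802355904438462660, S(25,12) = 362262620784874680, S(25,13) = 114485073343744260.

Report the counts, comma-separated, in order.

985397416171213883565, 451512851236272407400

row 26: T[26][10]=10·1203163392175387500+1167921451092973005=13199555372846848005  T[26][11]=11·802355904438462660+1203163392175387500=10029078340998476760  T[26][12]=12·362262620784874680+802355904438462660=5149507353856958820  T[26][13]=13·114485073343744260+362262620784874680=1850568574253550060
row 27: T[27][11]=11·10029078340998476760+13199555372846848005=123519417123830092365  T[27][12]=12·5149507353856958820+10029078340998476760=71823166587281982600  T[27][13]=13·1850568574253550060+5149507353856958820=29206898819153109600
row 28: T[28][12]=12·71823166587281982600+123519417123830092365=985397416171213883565  T[28][13]=13·29206898819153109600+71823166587281982600=451512851236272407400
Read S(28,12) = 985397416171213883565, S(28,13) = 451512851236272407400.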